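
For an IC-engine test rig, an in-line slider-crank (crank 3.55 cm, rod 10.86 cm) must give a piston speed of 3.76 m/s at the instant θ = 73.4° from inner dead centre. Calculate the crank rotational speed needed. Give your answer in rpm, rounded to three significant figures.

961

For an in-line slider-crank, |v_piston| = rω|sinθ|·[1 + r cosθ/√(L² − r² sin²θ)].
With r = 0.0355 m, L = 0.1086 m, θ = 73.4°: the bracketed kinematic factor |dx/dθ| = 0.037366 m.
ω = v/|dx/dθ| = 3.76/0.037366 = 100.63 rad/s.
N = 60ω/(2π) = 960.91 rpm.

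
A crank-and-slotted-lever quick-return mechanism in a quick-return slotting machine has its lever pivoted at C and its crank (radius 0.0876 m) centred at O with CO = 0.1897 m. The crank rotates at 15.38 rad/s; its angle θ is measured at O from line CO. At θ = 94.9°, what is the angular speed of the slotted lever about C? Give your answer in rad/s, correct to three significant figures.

2.36

ω = 15.38 rad/s
Crank pin A relative to C: A = (d + r cosθ, r sinθ); lever angle φ = atan2(r sinθ, d + r cosθ).
Differentiating tanφ: φ̇ = rω(d cosθ + r)/(d² + r² + 2dr cosθ).
d² + r² + 2dr cosθ = |CA|² = 0.040821 m²;  d cosθ + r = +0.071396 m.
|ω_lever| = |0.0876·15.38·+0.071396| / 0.040821 = 2.3564 rad/s.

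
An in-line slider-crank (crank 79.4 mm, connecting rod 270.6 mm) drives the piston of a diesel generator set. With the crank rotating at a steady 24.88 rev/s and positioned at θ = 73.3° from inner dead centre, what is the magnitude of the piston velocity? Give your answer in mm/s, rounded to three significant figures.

ω = 2π·24.9 = 156.3 rad/s
For an in-line slider-crank, x = r cosθ + √(L² − r² sin²θ), so v = −rω sinθ·[1 + r cosθ/√(L² − r² sin²θ)].
With r = 0.0794 m, L = 0.2706 m, θ = 73.3°: √(L² − r² sin²θ) = 0.25969 m.
v = −0.0794·156.3·0.95782·[1 + 0.0794·0.28736/0.25969] = -12.933 m/s.
|v| = 12.933 m/s = 12933 mm/s.

12900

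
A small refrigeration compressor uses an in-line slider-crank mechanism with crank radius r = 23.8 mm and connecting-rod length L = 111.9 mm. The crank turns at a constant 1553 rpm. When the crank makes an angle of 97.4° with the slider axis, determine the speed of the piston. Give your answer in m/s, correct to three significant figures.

3.73

ω = 2π·1553/60 = 162.6 rad/s
For an in-line slider-crank, x = r cosθ + √(L² − r² sin²θ), so v = −rω sinθ·[1 + r cosθ/√(L² − r² sin²θ)].
With r = 0.0238 m, L = 0.1119 m, θ = 97.4°: √(L² − r² sin²θ) = 0.10938 m.
v = −0.0238·162.6·0.99167·[1 + 0.0238·-0.12880/0.10938] = -3.7308 m/s.
|v| = 3.7308 m/s.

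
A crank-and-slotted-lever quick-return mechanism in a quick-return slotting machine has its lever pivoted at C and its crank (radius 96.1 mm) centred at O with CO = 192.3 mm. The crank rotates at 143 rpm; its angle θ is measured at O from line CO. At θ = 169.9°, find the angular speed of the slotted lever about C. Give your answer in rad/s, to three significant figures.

13.7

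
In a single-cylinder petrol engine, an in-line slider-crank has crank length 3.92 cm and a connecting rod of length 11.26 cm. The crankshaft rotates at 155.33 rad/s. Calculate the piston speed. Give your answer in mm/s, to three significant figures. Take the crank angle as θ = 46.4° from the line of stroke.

5500

ω = 155.3 rad/s
For an in-line slider-crank, x = r cosθ + √(L² − r² sin²θ), so v = −rω sinθ·[1 + r cosθ/√(L² − r² sin²θ)].
With r = 0.0392 m, L = 0.1126 m, θ = 46.4°: √(L² − r² sin²θ) = 0.10896 m.
v = −0.0392·155.3·0.72417·[1 + 0.0392·0.68962/0.10896] = -5.5034 m/s.
|v| = 5.5034 m/s = 5503.4 mm/s.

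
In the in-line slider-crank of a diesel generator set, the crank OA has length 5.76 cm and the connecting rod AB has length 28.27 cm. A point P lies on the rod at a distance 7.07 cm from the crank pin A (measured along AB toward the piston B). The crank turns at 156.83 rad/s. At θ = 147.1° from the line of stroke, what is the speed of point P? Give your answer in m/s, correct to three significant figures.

ω = 156.8 rad/s.  Crank-pin speed |V_A| = rω = 9.0334 m/s, perpendicular to OA.
Rod angle: sinφ = −(r/L) sinθ ⇒ φ = -6.354°; ω_rod = −rω cosθ/√(L²−r²sin²θ) = +26.995 rad/s.
V_P = V_A + ω_rod × AP, with AP = 0.0707 m along the rod.
Components: V_Px = −rω sinθ − a·ω_rod·sinφ = -4.6955 m/s;  V_Py = rω cosθ + a·ω_rod·cosφ = -5.6878 m/s.
|V_P| = √(V_Px² + V_Py²) = 7.3756 m/s.

7.38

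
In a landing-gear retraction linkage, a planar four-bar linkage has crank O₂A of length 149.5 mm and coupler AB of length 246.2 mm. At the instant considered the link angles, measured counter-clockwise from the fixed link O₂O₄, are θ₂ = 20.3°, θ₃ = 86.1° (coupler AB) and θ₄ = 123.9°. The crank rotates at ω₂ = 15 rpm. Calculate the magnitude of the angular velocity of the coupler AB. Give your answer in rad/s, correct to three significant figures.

1.51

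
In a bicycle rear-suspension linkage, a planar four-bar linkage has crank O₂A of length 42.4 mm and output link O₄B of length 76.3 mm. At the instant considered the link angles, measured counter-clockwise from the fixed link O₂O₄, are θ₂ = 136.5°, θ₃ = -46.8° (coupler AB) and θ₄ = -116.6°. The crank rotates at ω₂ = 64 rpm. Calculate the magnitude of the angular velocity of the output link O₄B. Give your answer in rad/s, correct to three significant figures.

ω₂ = 6.702 rad/s (from 64 rpm).
Differentiating the loop-closure r₂e^{iθ₂}+r₃e^{iθ₃}=r₁+r₄e^{iθ₄} gives r₂ω₂e^{iθ₂}+r₃ω₃e^{iθ₃}=r₄ω₄e^{iθ₄}.
Eliminating the other unknown: ω₄ = r₂ω₂ sin(θ₂−θ₃) / [r₄ sin(θ₄−θ₃)].
Numerator sine = -0.05756; denominator sine = -0.93849.
Result = 0.0424·6.702·(-0.05756) / (0.0763·(-0.93849)) = +0.22844 rad/s; magnitude 0.22844 rad/s.

0.228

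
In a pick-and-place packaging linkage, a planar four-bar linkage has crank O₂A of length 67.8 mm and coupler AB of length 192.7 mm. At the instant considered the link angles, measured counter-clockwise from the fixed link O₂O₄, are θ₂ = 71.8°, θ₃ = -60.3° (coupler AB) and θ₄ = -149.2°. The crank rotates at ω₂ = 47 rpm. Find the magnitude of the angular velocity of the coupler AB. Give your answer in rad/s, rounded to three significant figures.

1.14

ω₂ = 4.922 rad/s (from 47 rpm).
Differentiating the loop-closure r₂e^{iθ₂}+r₃e^{iθ₃}=r₁+r₄e^{iθ₄} gives r₂ω₂e^{iθ₂}+r₃ω₃e^{iθ₃}=r₄ω₄e^{iθ₄}.
Eliminating the other unknown: ω₃ = r₂ω₂ sin(θ₄−θ₂) / [r₃ sin(θ₃−θ₄)].
Numerator sine = +0.65606; denominator sine = +0.99982.
Result = 0.0678·4.922·(+0.65606) / (0.1927·(+0.99982)) = +1.1363 rad/s; magnitude 1.1363 rad/s.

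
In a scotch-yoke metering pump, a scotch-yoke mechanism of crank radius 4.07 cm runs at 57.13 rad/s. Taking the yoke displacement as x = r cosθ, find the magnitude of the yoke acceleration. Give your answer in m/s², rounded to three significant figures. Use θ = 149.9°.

115

ω = 57.13 rad/s
x = r cosθ ⇒ ẍ = −rω² cosθ (ω constant).
|a| = rω²|cosθ| = 0.0407·(57.13)²·|cos 149.9°| = 114.93 m/s².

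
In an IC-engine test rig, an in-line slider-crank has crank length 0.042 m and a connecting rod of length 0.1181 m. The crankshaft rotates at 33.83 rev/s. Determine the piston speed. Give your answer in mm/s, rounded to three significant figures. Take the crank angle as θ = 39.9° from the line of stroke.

7330

ω = 2π·33.8 = 212.6 rad/s
For an in-line slider-crank, x = r cosθ + √(L² − r² sin²θ), so v = −rω sinθ·[1 + r cosθ/√(L² − r² sin²θ)].
With r = 0.042 m, L = 0.1181 m, θ = 39.9°: √(L² − r² sin²θ) = 0.11499 m.
v = −0.042·212.6·0.64145·[1 + 0.042·0.76717/0.11499] = -7.3312 m/s.
|v| = 7.3312 m/s = 7331.2 mm/s.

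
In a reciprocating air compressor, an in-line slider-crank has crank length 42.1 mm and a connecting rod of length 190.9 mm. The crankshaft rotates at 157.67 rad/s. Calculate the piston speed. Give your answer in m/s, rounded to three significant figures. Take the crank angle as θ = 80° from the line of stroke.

ω = 157.7 rad/s
For an in-line slider-crank, x = r cosθ + √(L² − r² sin²θ), so v = −rω sinθ·[1 + r cosθ/√(L² − r² sin²θ)].
With r = 0.0421 m, L = 0.1909 m, θ = 80°: √(L² − r² sin²θ) = 0.18634 m.
v = −0.0421·157.7·0.98481·[1 + 0.0421·0.17365/0.18634] = -6.7935 m/s.
|v| = 6.7935 m/s.

6.79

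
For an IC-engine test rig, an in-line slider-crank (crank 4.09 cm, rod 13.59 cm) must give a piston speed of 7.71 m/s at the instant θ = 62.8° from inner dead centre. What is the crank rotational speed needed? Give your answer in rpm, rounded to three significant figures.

1770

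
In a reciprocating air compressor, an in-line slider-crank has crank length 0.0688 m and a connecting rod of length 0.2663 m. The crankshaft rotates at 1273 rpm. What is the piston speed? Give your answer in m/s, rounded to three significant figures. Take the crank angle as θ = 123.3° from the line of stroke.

ω = 2π·1273/60 = 133.3 rad/s
For an in-line slider-crank, x = r cosθ + √(L² − r² sin²θ), so v = −rω sinθ·[1 + r cosθ/√(L² − r² sin²θ)].
With r = 0.0688 m, L = 0.2663 m, θ = 123.3°: √(L² − r² sin²θ) = 0.26002 m.
v = −0.0688·133.3·0.83581·[1 + 0.0688·-0.54902/0.26002] = -6.5521 m/s.
|v| = 6.5521 m/s.

6.55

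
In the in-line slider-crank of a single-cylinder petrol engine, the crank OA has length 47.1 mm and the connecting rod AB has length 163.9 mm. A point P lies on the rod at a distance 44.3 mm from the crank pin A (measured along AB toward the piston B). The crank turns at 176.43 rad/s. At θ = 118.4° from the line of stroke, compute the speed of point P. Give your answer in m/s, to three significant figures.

7.60

ω = 176.4 rad/s.  Crank-pin speed |V_A| = rω = 8.3099 m/s, perpendicular to OA.
Rod angle: sinφ = −(r/L) sinθ ⇒ φ = -14.642°; ω_rod = −rω cosθ/√(L²−r²sin²θ) = +24.924 rad/s.
V_P = V_A + ω_rod × AP, with AP = 0.0443 m along the rod.
Components: V_Px = −rω sinθ − a·ω_rod·sinφ = -7.0306 m/s;  V_Py = rω cosθ + a·ω_rod·cosφ = -2.8841 m/s.
|V_P| = √(V_Px² + V_Py²) = 7.5992 m/s.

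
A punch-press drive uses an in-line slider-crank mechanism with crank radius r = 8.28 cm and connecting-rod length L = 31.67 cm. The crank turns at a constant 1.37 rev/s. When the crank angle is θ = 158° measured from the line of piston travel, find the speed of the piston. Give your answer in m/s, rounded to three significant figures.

0.202

ω = 2π·1.37 = 8.608 rad/s
For an in-line slider-crank, x = r cosθ + √(L² − r² sin²θ), so v = −rω sinθ·[1 + r cosθ/√(L² − r² sin²θ)].
With r = 0.0828 m, L = 0.3167 m, θ = 158°: √(L² − r² sin²θ) = 0.31518 m.
v = −0.0828·8.608·0.37461·[1 + 0.0828·-0.92718/0.31518] = -0.20196 m/s.
|v| = 0.20196 m/s.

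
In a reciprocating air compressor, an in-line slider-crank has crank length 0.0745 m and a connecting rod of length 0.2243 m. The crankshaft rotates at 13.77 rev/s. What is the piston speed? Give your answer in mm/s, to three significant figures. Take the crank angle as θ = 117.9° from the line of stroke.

4770

ω = 2π·13.8 = 86.52 rad/s
For an in-line slider-crank, x = r cosθ + √(L² − r² sin²θ), so v = −rω sinθ·[1 + r cosθ/√(L² − r² sin²θ)].
With r = 0.0745 m, L = 0.2243 m, θ = 117.9°: √(L² − r² sin²θ) = 0.21442 m.
v = −0.0745·86.52·0.88377·[1 + 0.0745·-0.46793/0.21442] = -4.7703 m/s.
|v| = 4.7703 m/s = 4770.3 mm/s.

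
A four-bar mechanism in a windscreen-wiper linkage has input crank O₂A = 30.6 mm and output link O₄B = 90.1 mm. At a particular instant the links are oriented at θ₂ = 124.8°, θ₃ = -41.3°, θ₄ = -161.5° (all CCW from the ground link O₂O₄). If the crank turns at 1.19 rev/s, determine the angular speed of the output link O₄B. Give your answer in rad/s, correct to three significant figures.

0.706

ω₂ = 7.477 rad/s (from 1.19 rev/s).
Differentiating the loop-closure r₂e^{iθ₂}+r₃e^{iθ₃}=r₁+r₄e^{iθ₄} gives r₂ω₂e^{iθ₂}+r₃ω₃e^{iθ₃}=r₄ω₄e^{iθ₄}.
Eliminating the other unknown: ω₄ = r₂ω₂ sin(θ₂−θ₃) / [r₄ sin(θ₄−θ₃)].
Numerator sine = +0.24023; denominator sine = -0.86427.
Result = 0.0306·7.477·(+0.24023) / (0.0901·(-0.86427)) = -0.70582 rad/s; magnitude 0.70582 rad/s.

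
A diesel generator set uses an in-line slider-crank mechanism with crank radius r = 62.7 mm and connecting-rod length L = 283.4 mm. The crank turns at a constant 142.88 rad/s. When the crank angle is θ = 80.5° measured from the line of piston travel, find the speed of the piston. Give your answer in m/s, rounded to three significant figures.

ω = 142.9 rad/s
For an in-line slider-crank, x = r cosθ + √(L² − r² sin²θ), so v = −rω sinθ·[1 + r cosθ/√(L² − r² sin²θ)].
With r = 0.0627 m, L = 0.2834 m, θ = 80.5°: √(L² − r² sin²θ) = 0.27657 m.
v = −0.0627·142.9·0.98629·[1 + 0.0627·0.16505/0.27657] = -9.1663 m/s.
|v| = 9.1663 m/s.

9.17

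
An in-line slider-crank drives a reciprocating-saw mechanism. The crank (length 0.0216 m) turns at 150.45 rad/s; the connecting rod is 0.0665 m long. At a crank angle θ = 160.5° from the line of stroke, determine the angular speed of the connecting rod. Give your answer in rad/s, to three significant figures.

46.3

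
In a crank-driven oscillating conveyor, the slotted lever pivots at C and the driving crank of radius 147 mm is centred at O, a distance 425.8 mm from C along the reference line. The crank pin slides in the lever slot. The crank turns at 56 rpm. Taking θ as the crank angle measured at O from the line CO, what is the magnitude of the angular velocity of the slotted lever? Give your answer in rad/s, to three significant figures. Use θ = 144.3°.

1.69

ω = 5.864 rad/s (from 56 rpm).
Crank pin A relative to C: A = (d + r cosθ, r sinθ); lever angle φ = atan2(r sinθ, d + r cosθ).
Differentiating tanφ: φ̇ = rω(d cosθ + r)/(d² + r² + 2dr cosθ).
d² + r² + 2dr cosθ = |CA|² = 0.101254 m²;  d cosθ + r = -0.19879 m.
|ω_lever| = |0.147·5.864·-0.19879| / 0.101254 = 1.6924 rad/s.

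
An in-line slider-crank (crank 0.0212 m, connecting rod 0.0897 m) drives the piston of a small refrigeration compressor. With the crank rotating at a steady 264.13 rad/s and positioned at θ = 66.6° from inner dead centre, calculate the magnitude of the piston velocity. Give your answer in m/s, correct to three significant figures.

5.63

ω = 264.1 rad/s
For an in-line slider-crank, x = r cosθ + √(L² − r² sin²θ), so v = −rω sinθ·[1 + r cosθ/√(L² − r² sin²θ)].
With r = 0.0212 m, L = 0.0897 m, θ = 66.6°: √(L² − r² sin²θ) = 0.087564 m.
v = −0.0212·264.1·0.91775·[1 + 0.0212·0.39715/0.087564] = -5.6331 m/s.
|v| = 5.6331 m/s.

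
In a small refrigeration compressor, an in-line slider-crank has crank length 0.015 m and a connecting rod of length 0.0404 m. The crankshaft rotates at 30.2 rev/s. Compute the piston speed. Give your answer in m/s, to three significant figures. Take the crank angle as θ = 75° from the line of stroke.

ω = 2π·30.2 = 189.8 rad/s
For an in-line slider-crank, x = r cosθ + √(L² − r² sin²θ), so v = −rω sinθ·[1 + r cosθ/√(L² − r² sin²θ)].
With r = 0.015 m, L = 0.0404 m, θ = 75°: √(L² − r² sin²θ) = 0.037712 m.
v = −0.015·189.8·0.96593·[1 + 0.015·0.25882/0.037712] = -3.0323 m/s.
|v| = 3.0323 m/s.

3.03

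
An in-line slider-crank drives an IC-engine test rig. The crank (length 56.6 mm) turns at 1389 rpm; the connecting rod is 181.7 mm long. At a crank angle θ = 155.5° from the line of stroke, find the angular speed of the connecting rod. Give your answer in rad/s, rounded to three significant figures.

41.6

ω = 145.5 rad/s (converted from 1389 rpm).
The rod makes angle φ with the slider axis where L sinφ = r sinθ; differentiating, L cosφ·φ̇ = r ω cosθ.
L cosφ = √(L² − r² sin²θ) = 0.18018 m.
|ω_rod| = r ω |cosθ| / √(L² − r² sin²θ) = 0.0566·145.5·0.90996/0.18018 = 41.579 rad/s.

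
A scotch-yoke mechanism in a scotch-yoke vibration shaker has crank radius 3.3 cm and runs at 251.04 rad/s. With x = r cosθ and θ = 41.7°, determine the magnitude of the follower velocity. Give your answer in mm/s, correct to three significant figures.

5510

ω = 251 rad/s
x = r cosθ ⇒ ẋ = −rω sinθ.
|v| = rω|sinθ| = 0.033·251·|sin 41.7°| = 5.511 m/s = 5511 mm/s.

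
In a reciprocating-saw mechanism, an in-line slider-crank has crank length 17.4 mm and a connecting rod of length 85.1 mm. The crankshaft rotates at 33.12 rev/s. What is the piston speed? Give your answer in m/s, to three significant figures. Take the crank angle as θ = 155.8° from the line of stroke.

1.21

ω = 2π·33.1 = 208.1 rad/s
For an in-line slider-crank, x = r cosθ + √(L² − r² sin²θ), so v = −rω sinθ·[1 + r cosθ/√(L² − r² sin²θ)].
With r = 0.0174 m, L = 0.0851 m, θ = 155.8°: √(L² − r² sin²θ) = 0.084801 m.
v = −0.0174·208.1·0.40992·[1 + 0.0174·-0.91212/0.084801] = -1.2065 m/s.
|v| = 1.2065 m/s.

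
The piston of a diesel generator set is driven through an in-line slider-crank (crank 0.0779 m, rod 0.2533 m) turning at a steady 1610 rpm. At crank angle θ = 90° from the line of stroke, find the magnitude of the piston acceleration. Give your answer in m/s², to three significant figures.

ω = 2π·1610/60 = 168.6 rad/s
x(θ) = r cosθ + √(L² − r² sin²θ); with ω constant, a = ω²·d²x/dθ².
d²x/dθ² = −r cosθ − r²(cos2θ)/√u − r⁴ sin²2θ/(4u^{3/2}),  u = L² − r² sin²θ = 0.0580925 m².
Substituting r = 0.0779 m, L = 0.2533 m, θ = 90°: d²x/dθ² = +0.025178 m.
a = ω²·d²x/dθ² = (168.6)²·(+0.025178) = +715.69 m/s²;  |a| = 715.69 m/s².

716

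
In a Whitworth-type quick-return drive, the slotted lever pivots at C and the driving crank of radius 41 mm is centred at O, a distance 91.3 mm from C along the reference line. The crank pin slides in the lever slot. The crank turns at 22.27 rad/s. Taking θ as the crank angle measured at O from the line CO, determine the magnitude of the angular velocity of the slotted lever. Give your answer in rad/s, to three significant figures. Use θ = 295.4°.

5.53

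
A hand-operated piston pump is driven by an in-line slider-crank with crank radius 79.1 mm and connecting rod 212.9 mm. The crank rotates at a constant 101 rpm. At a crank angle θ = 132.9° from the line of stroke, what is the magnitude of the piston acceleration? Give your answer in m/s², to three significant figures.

6.15

ω = 2π·101/60 = 10.58 rad/s
x(θ) = r cosθ + √(L² − r² sin²θ); with ω constant, a = ω²·d²x/dθ².
d²x/dθ² = −r cosθ − r²(cos2θ)/√u − r⁴ sin²2θ/(4u^{3/2}),  u = L² − r² sin²θ = 0.0419689 m².
Substituting r = 0.0791 m, L = 0.2129 m, θ = 132.9°: d²x/dθ² = +0.05495 m.
a = ω²·d²x/dθ² = (10.58)²·(+0.05495) = +6.147 m/s²;  |a| = 6.147 m/s².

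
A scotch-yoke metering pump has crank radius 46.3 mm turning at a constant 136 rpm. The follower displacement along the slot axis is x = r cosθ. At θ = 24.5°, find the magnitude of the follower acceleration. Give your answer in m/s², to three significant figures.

8.55

ω = 14.24 rad/s (from 136 rpm).
x = r cosθ ⇒ ẍ = −rω² cosθ (ω constant).
|a| = rω²|cosθ| = 0.0463·(14.24)²·|cos 24.5°| = 8.5455 m/s².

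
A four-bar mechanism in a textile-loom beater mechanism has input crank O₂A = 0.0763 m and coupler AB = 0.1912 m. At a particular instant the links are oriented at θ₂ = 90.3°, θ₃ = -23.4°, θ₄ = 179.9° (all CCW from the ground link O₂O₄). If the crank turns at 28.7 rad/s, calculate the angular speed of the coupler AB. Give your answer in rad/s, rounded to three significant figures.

29.0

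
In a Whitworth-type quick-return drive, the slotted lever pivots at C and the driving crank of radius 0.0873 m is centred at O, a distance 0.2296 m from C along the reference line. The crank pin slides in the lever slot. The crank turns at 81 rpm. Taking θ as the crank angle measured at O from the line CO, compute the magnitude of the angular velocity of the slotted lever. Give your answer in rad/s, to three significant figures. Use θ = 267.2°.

0.965

ω = 8.482 rad/s (from 81 rpm).
Crank pin A relative to C: A = (d + r cosθ, r sinθ); lever angle φ = atan2(r sinθ, d + r cosθ).
Differentiating tanφ: φ̇ = rω(d cosθ + r)/(d² + r² + 2dr cosθ).
d² + r² + 2dr cosθ = |CA|² = 0.0583792 m²;  d cosθ + r = +0.076084 m.
|ω_lever| = |0.0873·8.482·+0.076084| / 0.0583792 = 0.96508 rad/s.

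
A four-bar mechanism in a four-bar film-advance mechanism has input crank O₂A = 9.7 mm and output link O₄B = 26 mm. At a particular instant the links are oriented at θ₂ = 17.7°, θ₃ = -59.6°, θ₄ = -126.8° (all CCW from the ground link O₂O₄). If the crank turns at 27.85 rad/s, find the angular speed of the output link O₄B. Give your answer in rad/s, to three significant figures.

11.0

ω₂ = 27.85 rad/s
Differentiating the loop-closure r₂e^{iθ₂}+r₃e^{iθ₃}=r₁+r₄e^{iθ₄} gives r₂ω₂e^{iθ₂}+r₃ω₃e^{iθ₃}=r₄ω₄e^{iθ₄}.
Eliminating the other unknown: ω₄ = r₂ω₂ sin(θ₂−θ₃) / [r₄ sin(θ₄−θ₃)].
Numerator sine = +0.97553; denominator sine = -0.92186.
Result = 0.0097·27.85·(+0.97553) / (0.026·(-0.92186)) = -10.995 rad/s; magnitude 10.995 rad/s.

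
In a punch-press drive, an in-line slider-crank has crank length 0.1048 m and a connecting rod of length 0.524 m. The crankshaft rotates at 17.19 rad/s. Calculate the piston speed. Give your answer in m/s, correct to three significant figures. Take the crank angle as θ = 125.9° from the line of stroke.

ω = 17.19 rad/s
For an in-line slider-crank, x = r cosθ + √(L² − r² sin²θ), so v = −rω sinθ·[1 + r cosθ/√(L² − r² sin²θ)].
With r = 0.1048 m, L = 0.524 m, θ = 125.9°: √(L² − r² sin²θ) = 0.51708 m.
v = −0.1048·17.19·0.81004·[1 + 0.1048·-0.58637/0.51708] = -1.2859 m/s.
|v| = 1.2859 m/s.

1.29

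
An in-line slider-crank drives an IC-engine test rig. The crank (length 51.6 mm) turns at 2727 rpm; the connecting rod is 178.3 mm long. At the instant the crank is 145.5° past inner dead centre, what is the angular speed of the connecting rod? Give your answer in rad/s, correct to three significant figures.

ω = 285.6 rad/s (converted from 2727 rpm).
The rod makes angle φ with the slider axis where L sinφ = r sinθ; differentiating, L cosφ·φ̇ = r ω cosθ.
L cosφ = √(L² − r² sin²θ) = 0.17589 m.
|ω_rod| = r ω |cosθ| / √(L² − r² sin²θ) = 0.0516·285.6·0.82413/0.17589 = 69.043 rad/s.

69.0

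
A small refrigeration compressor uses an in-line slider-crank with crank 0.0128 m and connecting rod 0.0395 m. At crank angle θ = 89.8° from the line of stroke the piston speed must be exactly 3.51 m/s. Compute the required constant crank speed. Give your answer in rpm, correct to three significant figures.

2620

For an in-line slider-crank, |v_piston| = rω|sinθ|·[1 + r cosθ/√(L² − r² sin²θ)].
With r = 0.0128 m, L = 0.0395 m, θ = 89.8°: the bracketed kinematic factor |dx/dθ| = 0.012815 m.
ω = v/|dx/dθ| = 3.51/0.012815 = 273.89 rad/s.
N = 60ω/(2π) = 2615.5 rpm.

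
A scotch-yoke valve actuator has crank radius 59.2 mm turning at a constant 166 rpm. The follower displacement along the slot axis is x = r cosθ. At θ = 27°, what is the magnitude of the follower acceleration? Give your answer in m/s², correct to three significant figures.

ω = 17.38 rad/s (from 166 rpm).
x = r cosθ ⇒ ẍ = −rω² cosθ (ω constant).
|a| = rω²|cosθ| = 0.0592·(17.38)²·|cos 27°| = 15.94 m/s².

15.9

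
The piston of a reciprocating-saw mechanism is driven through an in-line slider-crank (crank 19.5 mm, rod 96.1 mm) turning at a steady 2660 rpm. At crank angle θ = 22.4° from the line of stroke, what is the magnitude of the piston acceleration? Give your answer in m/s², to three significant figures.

1620

ω = 2π·2660/60 = 278.6 rad/s
x(θ) = r cosθ + √(L² − r² sin²θ); with ω constant, a = ω²·d²x/dθ².
d²x/dθ² = −r cosθ − r²(cos2θ)/√u − r⁴ sin²2θ/(4u^{3/2}),  u = L² − r² sin²θ = 0.00917999 m².
Substituting r = 0.0195 m, L = 0.0961 m, θ = 22.4°: d²x/dθ² = -0.020865 m.
a = ω²·d²x/dθ² = (278.6)²·(-0.020865) = -1619 m/s²;  |a| = 1619 m/s².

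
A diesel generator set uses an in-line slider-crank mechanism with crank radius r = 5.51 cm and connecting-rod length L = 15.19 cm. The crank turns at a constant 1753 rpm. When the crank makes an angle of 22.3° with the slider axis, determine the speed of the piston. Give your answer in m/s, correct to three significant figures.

5.14

ω = 2π·1753/60 = 183.6 rad/s
For an in-line slider-crank, x = r cosθ + √(L² − r² sin²θ), so v = −rω sinθ·[1 + r cosθ/√(L² − r² sin²θ)].
With r = 0.0551 m, L = 0.1519 m, θ = 22.3°: √(L² − r² sin²θ) = 0.15045 m.
v = −0.0551·183.6·0.37946·[1 + 0.0551·0.92521/0.15045] = -5.1387 m/s.
|v| = 5.1387 m/s.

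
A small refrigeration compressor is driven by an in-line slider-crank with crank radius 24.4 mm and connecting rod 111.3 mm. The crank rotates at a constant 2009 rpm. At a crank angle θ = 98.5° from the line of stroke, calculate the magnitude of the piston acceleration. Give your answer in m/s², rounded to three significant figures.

391

ω = 2π·2009/60 = 210.4 rad/s
x(θ) = r cosθ + √(L² − r² sin²θ); with ω constant, a = ω²·d²x/dθ².
d²x/dθ² = −r cosθ − r²(cos2θ)/√u − r⁴ sin²2θ/(4u^{3/2}),  u = L² − r² sin²θ = 0.0118053 m².
Substituting r = 0.0244 m, L = 0.1113 m, θ = 98.5°: d²x/dθ² = +0.0088407 m.
a = ω²·d²x/dθ² = (210.4)²·(+0.0088407) = +391.29 m/s²;  |a| = 391.29 m/s².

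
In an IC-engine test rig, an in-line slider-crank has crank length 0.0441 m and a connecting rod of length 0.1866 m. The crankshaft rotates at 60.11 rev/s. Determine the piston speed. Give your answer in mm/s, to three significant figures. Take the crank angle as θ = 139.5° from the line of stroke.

ω = 2π·60.1 = 377.7 rad/s
For an in-line slider-crank, x = r cosθ + √(L² − r² sin²θ), so v = −rω sinθ·[1 + r cosθ/√(L² − r² sin²θ)].
With r = 0.0441 m, L = 0.1866 m, θ = 139.5°: √(L² − r² sin²θ) = 0.18439 m.
v = −0.0441·377.7·0.64945·[1 + 0.0441·-0.76041/0.18439] = -8.8498 m/s.
|v| = 8.8498 m/s = 8849.8 mm/s.

8850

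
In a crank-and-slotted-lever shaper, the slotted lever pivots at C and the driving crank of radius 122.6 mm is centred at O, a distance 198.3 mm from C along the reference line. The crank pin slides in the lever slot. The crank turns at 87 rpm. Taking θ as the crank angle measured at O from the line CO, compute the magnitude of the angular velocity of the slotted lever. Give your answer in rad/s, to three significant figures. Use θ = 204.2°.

6.51

ω = 9.111 rad/s (from 87 rpm).
Crank pin A relative to C: A = (d + r cosθ, r sinθ); lever angle φ = atan2(r sinθ, d + r cosθ).
Differentiating tanφ: φ̇ = rω(d cosθ + r)/(d² + r² + 2dr cosθ).
d² + r² + 2dr cosθ = |CA|² = 0.0100035 m²;  d cosθ + r = -0.058273 m.
|ω_lever| = |0.1226·9.111·-0.058273| / 0.0100035 = 6.5066 rad/s.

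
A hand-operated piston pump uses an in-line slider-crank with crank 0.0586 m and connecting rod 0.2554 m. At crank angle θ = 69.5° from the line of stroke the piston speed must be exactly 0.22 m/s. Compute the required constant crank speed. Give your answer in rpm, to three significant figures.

For an in-line slider-crank, |v_piston| = rω|sinθ|·[1 + r cosθ/√(L² − r² sin²θ)].
With r = 0.0586 m, L = 0.2554 m, θ = 69.5°: the bracketed kinematic factor |dx/dθ| = 0.059405 m.
ω = v/|dx/dθ| = 0.22/0.059405 = 3.7034 rad/s.
N = 60ω/(2π) = 35.365 rpm.

35.4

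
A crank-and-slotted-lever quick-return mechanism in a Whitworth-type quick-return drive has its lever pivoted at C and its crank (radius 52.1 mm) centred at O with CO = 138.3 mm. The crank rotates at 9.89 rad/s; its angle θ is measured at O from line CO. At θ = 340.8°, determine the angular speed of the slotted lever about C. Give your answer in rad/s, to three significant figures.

2.66

ω = 9.89 rad/s
Crank pin A relative to C: A = (d + r cosθ, r sinθ); lever angle φ = atan2(r sinθ, d + r cosθ).
Differentiating tanφ: φ̇ = rω(d cosθ + r)/(d² + r² + 2dr cosθ).
d² + r² + 2dr cosθ = |CA|² = 0.0354506 m²;  d cosθ + r = +0.18271 m.
|ω_lever| = |0.0521·9.89·+0.18271| / 0.0354506 = 2.6556 rad/s.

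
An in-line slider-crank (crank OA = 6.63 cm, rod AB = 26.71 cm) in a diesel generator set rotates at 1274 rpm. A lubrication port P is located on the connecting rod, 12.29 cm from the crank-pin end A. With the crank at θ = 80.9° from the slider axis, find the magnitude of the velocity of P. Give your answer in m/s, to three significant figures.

ω = 133.4 rad/s.  Crank-pin speed |V_A| = rω = 8.8453 m/s, perpendicular to OA.
Rod angle: sinφ = −(r/L) sinθ ⇒ φ = -14.188°; ω_rod = −rω cosθ/√(L²−r²sin²θ) = -5.4023 rad/s.
V_P = V_A + ω_rod × AP, with AP = 0.1229 m along the rod.
Components: V_Px = −rω sinθ − a·ω_rod·sinφ = -8.8967 m/s;  V_Py = rω cosθ + a·ω_rod·cosφ = +0.75526 m/s.
|V_P| = √(V_Px² + V_Py²) = 8.9287 m/s.

8.93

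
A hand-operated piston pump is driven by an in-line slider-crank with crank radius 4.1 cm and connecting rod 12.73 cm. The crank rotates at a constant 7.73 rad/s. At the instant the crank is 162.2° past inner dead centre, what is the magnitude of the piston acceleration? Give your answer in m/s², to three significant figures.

ω = 7.73 rad/s
x(θ) = r cosθ + √(L² − r² sin²θ); with ω constant, a = ω²·d²x/dθ².
d²x/dθ² = −r cosθ − r²(cos2θ)/√u − r⁴ sin²2θ/(4u^{3/2}),  u = L² − r² sin²θ = 0.0160482 m².
Substituting r = 0.041 m, L = 0.1273 m, θ = 162.2°: d²x/dθ² = +0.02813 m.
a = ω²·d²x/dθ² = (7.73)²·(+0.02813) = +1.6809 m/s²;  |a| = 1.6809 m/s².

1.68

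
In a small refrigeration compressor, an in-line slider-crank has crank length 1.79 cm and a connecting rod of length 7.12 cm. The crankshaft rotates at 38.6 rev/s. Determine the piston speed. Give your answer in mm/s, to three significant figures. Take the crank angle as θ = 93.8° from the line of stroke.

4260

ω = 2π·38.6 = 242.5 rad/s
For an in-line slider-crank, x = r cosθ + √(L² − r² sin²θ), so v = −rω sinθ·[1 + r cosθ/√(L² − r² sin²θ)].
With r = 0.0179 m, L = 0.0712 m, θ = 93.8°: √(L² − r² sin²θ) = 0.068923 m.
v = −0.0179·242.5·0.99780·[1 + 0.0179·-0.06627/0.068923] = -4.2572 m/s.
|v| = 4.2572 m/s = 4257.2 mm/s.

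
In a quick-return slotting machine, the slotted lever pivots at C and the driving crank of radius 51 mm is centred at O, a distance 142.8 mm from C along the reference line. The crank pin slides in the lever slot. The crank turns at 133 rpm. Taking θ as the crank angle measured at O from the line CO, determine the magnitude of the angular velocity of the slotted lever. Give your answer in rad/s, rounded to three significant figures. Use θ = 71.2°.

2.49

ω = 13.93 rad/s (from 133 rpm).
Crank pin A relative to C: A = (d + r cosθ, r sinθ); lever angle φ = atan2(r sinθ, d + r cosθ).
Differentiating tanφ: φ̇ = rω(d cosθ + r)/(d² + r² + 2dr cosθ).
d² + r² + 2dr cosθ = |CA|² = 0.0276868 m²;  d cosθ + r = +0.09702 m.
|ω_lever| = |0.051·13.93·+0.09702| / 0.0276868 = 2.4891 rad/s.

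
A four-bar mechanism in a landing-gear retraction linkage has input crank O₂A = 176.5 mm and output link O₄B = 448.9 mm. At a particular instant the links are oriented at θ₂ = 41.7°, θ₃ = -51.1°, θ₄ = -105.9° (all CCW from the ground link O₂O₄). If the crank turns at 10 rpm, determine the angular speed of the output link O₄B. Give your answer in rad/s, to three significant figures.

ω₂ = 1.047 rad/s (from 10 rpm).
Differentiating the loop-closure r₂e^{iθ₂}+r₃e^{iθ₃}=r₁+r₄e^{iθ₄} gives r₂ω₂e^{iθ₂}+r₃ω₃e^{iθ₃}=r₄ω₄e^{iθ₄}.
Eliminating the other unknown: ω₄ = r₂ω₂ sin(θ₂−θ₃) / [r₄ sin(θ₄−θ₃)].
Numerator sine = +0.99881; denominator sine = -0.81714.
Result = 0.1765·1.047·(+0.99881) / (0.4489·(-0.81714)) = -0.50328 rad/s; magnitude 0.50328 rad/s.

0.503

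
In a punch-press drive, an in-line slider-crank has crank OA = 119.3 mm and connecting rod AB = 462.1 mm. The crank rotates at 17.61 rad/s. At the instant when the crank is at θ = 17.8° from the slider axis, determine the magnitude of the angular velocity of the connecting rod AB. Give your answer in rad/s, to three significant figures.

4.34

ω = 17.61 rad/s
The rod makes angle φ with the slider axis where L sinφ = r sinθ; differentiating, L cosφ·φ̇ = r ω cosθ.
L cosφ = √(L² − r² sin²θ) = 0.46066 m.
|ω_rod| = r ω |cosθ| / √(L² − r² sin²θ) = 0.1193·17.61·0.95213/0.46066 = 4.3423 rad/s.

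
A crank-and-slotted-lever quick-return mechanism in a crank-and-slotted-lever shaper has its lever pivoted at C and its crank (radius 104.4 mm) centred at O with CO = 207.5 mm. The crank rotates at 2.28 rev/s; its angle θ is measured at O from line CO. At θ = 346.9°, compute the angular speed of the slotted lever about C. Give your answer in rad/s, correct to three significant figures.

4.77

ω = 14.33 rad/s (from 2.28 rev/s).
Crank pin A relative to C: A = (d + r cosθ, r sinθ); lever angle φ = atan2(r sinθ, d + r cosθ).
Differentiating tanφ: φ̇ = rω(d cosθ + r)/(d² + r² + 2dr cosθ).
d² + r² + 2dr cosθ = |CA|² = 0.0961541 m²;  d cosθ + r = +0.3065 m.
|ω_lever| = |0.1044·14.33·+0.3065| / 0.0961541 = 4.7674 rad/s.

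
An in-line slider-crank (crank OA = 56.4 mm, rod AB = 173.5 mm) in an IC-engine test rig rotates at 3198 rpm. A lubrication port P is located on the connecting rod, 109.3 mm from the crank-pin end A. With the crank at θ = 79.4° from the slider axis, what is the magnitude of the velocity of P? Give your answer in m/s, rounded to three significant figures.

ω = 334.9 rad/s.  Crank-pin speed |V_A| = rω = 18.888 m/s, perpendicular to OA.
Rod angle: sinφ = −(r/L) sinθ ⇒ φ = -18.634°; ω_rod = −rω cosθ/√(L²−r²sin²θ) = -21.134 rad/s.
V_P = V_A + ω_rod × AP, with AP = 0.1093 m along the rod.
Components: V_Px = −rω sinθ − a·ω_rod·sinφ = -19.304 m/s;  V_Py = rω cosθ + a·ω_rod·cosφ = +1.2857 m/s.
|V_P| = √(V_Px² + V_Py²) = 19.347 m/s.

19.3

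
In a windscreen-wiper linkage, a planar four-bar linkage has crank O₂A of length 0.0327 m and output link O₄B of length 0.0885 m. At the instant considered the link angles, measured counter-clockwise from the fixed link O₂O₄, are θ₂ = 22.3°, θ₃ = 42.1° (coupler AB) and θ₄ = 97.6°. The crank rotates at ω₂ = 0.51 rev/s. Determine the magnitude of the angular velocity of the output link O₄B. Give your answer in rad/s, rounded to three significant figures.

0.487

ω₂ = 3.204 rad/s (from 0.51 rev/s).
Differentiating the loop-closure r₂e^{iθ₂}+r₃e^{iθ₃}=r₁+r₄e^{iθ₄} gives r₂ω₂e^{iθ₂}+r₃ω₃e^{iθ₃}=r₄ω₄e^{iθ₄}.
Eliminating the other unknown: ω₄ = r₂ω₂ sin(θ₂−θ₃) / [r₄ sin(θ₄−θ₃)].
Numerator sine = -0.33874; denominator sine = +0.82413.
Result = 0.0327·3.204·(-0.33874) / (0.0885·(+0.82413)) = -0.48666 rad/s; magnitude 0.48666 rad/s.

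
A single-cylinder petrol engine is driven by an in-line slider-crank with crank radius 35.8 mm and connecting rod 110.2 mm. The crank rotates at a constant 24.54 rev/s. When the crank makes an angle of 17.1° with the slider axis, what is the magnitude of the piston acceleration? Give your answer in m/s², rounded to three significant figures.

1050

ω = 2π·24.5 = 154.2 rad/s
x(θ) = r cosθ + √(L² − r² sin²θ); with ω constant, a = ω²·d²x/dθ².
d²x/dθ² = −r cosθ − r²(cos2θ)/√u − r⁴ sin²2θ/(4u^{3/2}),  u = L² − r² sin²θ = 0.0120332 m².
Substituting r = 0.0358 m, L = 0.1102 m, θ = 17.1°: d²x/dθ² = -0.043979 m.
a = ω²·d²x/dθ² = (154.2)²·(-0.043979) = -1045.6 m/s²;  |a| = 1045.6 m/s².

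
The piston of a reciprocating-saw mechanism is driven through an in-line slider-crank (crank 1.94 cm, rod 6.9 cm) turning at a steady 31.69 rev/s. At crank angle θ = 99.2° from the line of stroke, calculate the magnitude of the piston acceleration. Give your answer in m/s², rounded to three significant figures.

336

ω = 2π·31.7 = 199.1 rad/s
x(θ) = r cosθ + √(L² − r² sin²θ); with ω constant, a = ω²·d²x/dθ².
d²x/dθ² = −r cosθ − r²(cos2θ)/√u − r⁴ sin²2θ/(4u^{3/2}),  u = L² − r² sin²θ = 0.00439426 m².
Substituting r = 0.0194 m, L = 0.069 m, θ = 99.2°: d²x/dθ² = +0.0084769 m.
a = ω²·d²x/dθ² = (199.1)²·(+0.0084769) = +336.08 m/s²;  |a| = 336.08 m/s².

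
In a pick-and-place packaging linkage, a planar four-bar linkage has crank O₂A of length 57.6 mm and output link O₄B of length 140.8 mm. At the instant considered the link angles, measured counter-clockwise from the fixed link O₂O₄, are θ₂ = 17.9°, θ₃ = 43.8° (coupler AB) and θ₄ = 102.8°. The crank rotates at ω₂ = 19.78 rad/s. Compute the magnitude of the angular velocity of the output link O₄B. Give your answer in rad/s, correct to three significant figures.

4.12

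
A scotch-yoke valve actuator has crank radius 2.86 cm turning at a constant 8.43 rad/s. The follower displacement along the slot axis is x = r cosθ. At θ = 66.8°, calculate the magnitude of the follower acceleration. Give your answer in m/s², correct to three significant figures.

0.801

ω = 8.43 rad/s
x = r cosθ ⇒ ẍ = −rω² cosθ (ω constant).
|a| = rω²|cosθ| = 0.0286·(8.43)²·|cos 66.8°| = 0.80067 m/s².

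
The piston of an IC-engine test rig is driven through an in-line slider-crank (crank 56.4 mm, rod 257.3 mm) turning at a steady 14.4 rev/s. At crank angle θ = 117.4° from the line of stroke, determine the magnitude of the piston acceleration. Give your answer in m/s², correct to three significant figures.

271

ω = 2π·14.4 = 90.48 rad/s
x(θ) = r cosθ + √(L² − r² sin²θ); with ω constant, a = ω²·d²x/dθ².
d²x/dθ² = −r cosθ − r²(cos2θ)/√u − r⁴ sin²2θ/(4u^{3/2}),  u = L² − r² sin²θ = 0.063696 m².
Substituting r = 0.0564 m, L = 0.2573 m, θ = 117.4°: d²x/dθ² = +0.033115 m.
a = ω²·d²x/dθ² = (90.48)²·(+0.033115) = +271.09 m/s²;  |a| = 271.09 m/s².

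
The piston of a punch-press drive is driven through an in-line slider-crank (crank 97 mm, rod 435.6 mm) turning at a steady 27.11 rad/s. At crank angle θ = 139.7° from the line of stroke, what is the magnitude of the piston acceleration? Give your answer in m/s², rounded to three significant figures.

ω = 27.11 rad/s
x(θ) = r cosθ + √(L² − r² sin²θ); with ω constant, a = ω²·d²x/dθ².
d²x/dθ² = −r cosθ − r²(cos2θ)/√u − r⁴ sin²2θ/(4u^{3/2}),  u = L² − r² sin²θ = 0.185811 m².
Substituting r = 0.097 m, L = 0.4356 m, θ = 139.7°: d²x/dθ² = +0.070145 m.
a = ω²·d²x/dθ² = (27.11)²·(+0.070145) = +51.553 m/s²;  |a| = 51.553 m/s².

51.6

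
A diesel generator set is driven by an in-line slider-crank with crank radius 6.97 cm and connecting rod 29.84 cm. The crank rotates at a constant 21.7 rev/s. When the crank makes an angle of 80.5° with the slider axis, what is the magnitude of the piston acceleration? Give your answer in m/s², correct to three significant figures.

ω = 2π·21.7 = 136.3 rad/s
x(θ) = r cosθ + √(L² − r² sin²θ); with ω constant, a = ω²·d²x/dθ².
d²x/dθ² = −r cosθ − r²(cos2θ)/√u − r⁴ sin²2θ/(4u^{3/2}),  u = L² − r² sin²θ = 0.0843168 m².
Substituting r = 0.0697 m, L = 0.2984 m, θ = 80.5°: d²x/dθ² = +0.0042896 m.
a = ω²·d²x/dθ² = (136.3)²·(+0.0042896) = +79.744 m/s²;  |a| = 79.744 m/s².

79.7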